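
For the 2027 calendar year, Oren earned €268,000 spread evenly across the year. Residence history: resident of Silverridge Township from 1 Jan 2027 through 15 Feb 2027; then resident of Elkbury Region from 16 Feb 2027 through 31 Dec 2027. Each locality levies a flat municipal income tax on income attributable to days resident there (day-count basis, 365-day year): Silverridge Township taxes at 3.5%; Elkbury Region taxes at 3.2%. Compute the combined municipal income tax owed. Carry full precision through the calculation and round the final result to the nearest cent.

Silverridge Township, 1 Jan – 15 Feb 2027: 46 days → €268,000 × 3.5% × 46/365 = €1,182.1370
Elkbury Region, 16 Feb – 31 Dec 2027: 319 days → €268,000 × 3.2% × 319/365 = €7,495.1890
Total = €8,677.3260

€8,677.33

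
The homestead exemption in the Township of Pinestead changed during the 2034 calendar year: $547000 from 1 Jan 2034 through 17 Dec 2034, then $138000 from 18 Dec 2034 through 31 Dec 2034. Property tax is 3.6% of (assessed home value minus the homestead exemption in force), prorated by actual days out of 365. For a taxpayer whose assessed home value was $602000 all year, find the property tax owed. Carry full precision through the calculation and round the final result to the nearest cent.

$2544.76

1 Jan – 17 Dec 2034: 351 days, exemption $547000 → ($602000 − $547000) × 3.6% × 351/365 = $1904.0548
18 Dec – 31 Dec 2034: 14 days, exemption $138000 → ($602000 − $138000) × 3.6% × 14/365 = $640.7014
Total = $2544.7562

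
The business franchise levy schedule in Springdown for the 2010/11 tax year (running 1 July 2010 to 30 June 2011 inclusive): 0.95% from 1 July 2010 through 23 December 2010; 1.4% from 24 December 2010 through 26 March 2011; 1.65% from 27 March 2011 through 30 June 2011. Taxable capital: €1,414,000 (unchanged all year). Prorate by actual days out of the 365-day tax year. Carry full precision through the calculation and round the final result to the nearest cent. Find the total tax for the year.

1 July – 23 December 2010: 176 days at 0.95% → €1,414,000 × 0.95% × 176/365 = €6,477.2822
24 December 2010 – 26 March 2011: 93 days at 1.4% → €1,414,000 × 1.4% × 93/365 = €5,043.9123
27 March – 30 June 2011: 96 days at 1.65% → €1,414,000 × 1.65% × 96/365 = €6,136.3726
Total = €17,657.5671

€17,657.57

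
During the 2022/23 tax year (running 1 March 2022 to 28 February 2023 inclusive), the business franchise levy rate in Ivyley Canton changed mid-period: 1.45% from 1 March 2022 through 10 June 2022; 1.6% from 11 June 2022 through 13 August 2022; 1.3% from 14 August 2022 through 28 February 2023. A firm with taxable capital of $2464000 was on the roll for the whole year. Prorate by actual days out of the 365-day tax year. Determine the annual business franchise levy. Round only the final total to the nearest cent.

1 March – 10 June 2022: 102 days at 1.45% → $2464000 × 1.45% × 102/365 = $9984.2630
11 June – 13 August 2022: 64 days at 1.6% → $2464000 × 1.6% × 64/365 = $6912.7014
14 August 2022 – 28 February 2023: 199 days at 1.3% → $2464000 × 1.3% × 199/365 = $17464.0219
Total = $34360.9863

$34360.99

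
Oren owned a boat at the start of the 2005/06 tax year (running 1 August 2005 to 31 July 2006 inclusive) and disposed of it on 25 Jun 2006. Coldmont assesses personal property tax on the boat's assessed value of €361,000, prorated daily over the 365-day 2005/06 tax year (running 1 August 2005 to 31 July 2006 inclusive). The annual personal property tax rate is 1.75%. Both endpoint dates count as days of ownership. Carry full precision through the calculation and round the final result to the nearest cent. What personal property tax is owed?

€5,694.40

Days held (1 Aug 2005 – 25 Jun 2006): 329 out of 365
Tax = €361,000 × 1.75% × 329/365 = €5,694.4041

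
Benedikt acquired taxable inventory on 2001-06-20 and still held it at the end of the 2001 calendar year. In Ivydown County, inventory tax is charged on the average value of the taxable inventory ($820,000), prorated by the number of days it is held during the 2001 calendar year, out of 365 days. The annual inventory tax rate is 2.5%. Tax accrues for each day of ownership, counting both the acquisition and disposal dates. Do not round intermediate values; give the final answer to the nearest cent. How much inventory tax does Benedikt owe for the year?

Days held (2001-06-20 to 2001-12-31): 195 out of 365
Tax = $820,000 × 2.5% × 195/365 = $10,952.0548

$10,952.05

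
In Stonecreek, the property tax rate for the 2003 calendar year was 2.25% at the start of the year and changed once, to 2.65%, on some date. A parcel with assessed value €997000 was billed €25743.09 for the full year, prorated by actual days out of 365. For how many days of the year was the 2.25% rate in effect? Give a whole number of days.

62 days

Let d = days at the first rate; then 365 − d days at the second rate.
€997000 × [2.25%·d + 2.65%·(365−d)] / 365 = €25743.09
Solving gives d = 62, so the new rate took effect on 4 Mar 2003.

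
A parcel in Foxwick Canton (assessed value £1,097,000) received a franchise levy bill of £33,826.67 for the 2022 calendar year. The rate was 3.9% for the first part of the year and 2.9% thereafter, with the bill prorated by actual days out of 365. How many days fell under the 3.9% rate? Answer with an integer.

67 days

Let d = days at the first rate; then 365 − d days at the second rate.
£1,097,000 × [3.9%·d + 2.9%·(365−d)] / 365 = £33,826.67
Solving gives d = 67, so the new rate took effect on March 9, 2022.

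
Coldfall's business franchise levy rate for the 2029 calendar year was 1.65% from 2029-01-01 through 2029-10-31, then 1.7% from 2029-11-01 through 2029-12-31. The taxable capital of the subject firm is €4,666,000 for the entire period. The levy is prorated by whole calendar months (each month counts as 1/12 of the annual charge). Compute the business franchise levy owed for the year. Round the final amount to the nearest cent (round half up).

2029-01-01 to 2029-10-31: 10 months at 1.65% → €4,666,000 × 1.65% × 10/12 = €64,157.5000
2029-11-01 to 2029-12-31: 2 months at 1.7% → €4,666,000 × 1.7% × 2/12 = €13,220.3333
Total = €77,377.8333

€77,377.83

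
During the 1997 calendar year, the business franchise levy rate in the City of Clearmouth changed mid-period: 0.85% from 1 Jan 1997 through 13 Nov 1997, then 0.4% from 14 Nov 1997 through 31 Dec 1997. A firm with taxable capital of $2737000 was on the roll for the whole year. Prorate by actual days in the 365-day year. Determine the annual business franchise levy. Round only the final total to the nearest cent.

$21644.80

1 Jan – 13 Nov 1997: 317 days at 0.85% → $2737000 × 0.85% × 317/365 = $20205.0589
14 Nov – 31 Dec 1997: 48 days at 0.4% → $2737000 × 0.4% × 48/365 = $1439.7370
Total = $21644.7959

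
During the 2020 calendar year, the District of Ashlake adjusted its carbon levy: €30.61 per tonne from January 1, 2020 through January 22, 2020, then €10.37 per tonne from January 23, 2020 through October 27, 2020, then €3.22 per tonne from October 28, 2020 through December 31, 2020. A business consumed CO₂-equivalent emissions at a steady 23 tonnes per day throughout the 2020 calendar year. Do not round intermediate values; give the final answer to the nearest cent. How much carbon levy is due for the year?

€86,846.85

January 1 – January 22, 2020: 22 days × 23 tonnes/day = 506 tonnes at €30.61/tonne → €15,488.66
January 23 – October 27, 2020: 279 days × 23 tonnes/day = 6,417 tonnes at €10.37/tonne → €66,544.29
October 28 – December 31, 2020: 65 days × 23 tonnes/day = 1,495 tonnes at €3.22/tonne → €4,813.90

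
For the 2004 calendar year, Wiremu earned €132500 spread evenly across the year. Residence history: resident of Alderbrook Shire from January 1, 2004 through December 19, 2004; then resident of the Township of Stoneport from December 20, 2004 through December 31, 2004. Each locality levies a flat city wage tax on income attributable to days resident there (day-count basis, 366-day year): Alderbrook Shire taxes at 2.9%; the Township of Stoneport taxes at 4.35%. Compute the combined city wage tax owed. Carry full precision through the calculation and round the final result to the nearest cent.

€3905.49

Alderbrook Shire, January 1 – December 19, 2004: 354 days → €132500 × 2.9% × 354/366 = €3716.5164
The Township of Stoneport, December 20 – December 31, 2004: 12 days → €132500 × 4.35% × 12/366 = €188.9754
Total = €3905.4918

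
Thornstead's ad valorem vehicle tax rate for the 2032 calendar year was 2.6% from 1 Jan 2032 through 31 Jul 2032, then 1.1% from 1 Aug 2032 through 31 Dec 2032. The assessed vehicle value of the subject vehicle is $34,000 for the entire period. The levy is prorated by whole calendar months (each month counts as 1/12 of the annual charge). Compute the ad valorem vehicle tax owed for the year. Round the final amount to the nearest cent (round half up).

$671.50

1 Jan – 31 Jul 2032: 7 months at 2.6% → $34,000 × 2.6% × 7/12 = $515.6667
1 Aug – 31 Dec 2032: 5 months at 1.1% → $34,000 × 1.1% × 5/12 = $155.8333
Total = $671.5000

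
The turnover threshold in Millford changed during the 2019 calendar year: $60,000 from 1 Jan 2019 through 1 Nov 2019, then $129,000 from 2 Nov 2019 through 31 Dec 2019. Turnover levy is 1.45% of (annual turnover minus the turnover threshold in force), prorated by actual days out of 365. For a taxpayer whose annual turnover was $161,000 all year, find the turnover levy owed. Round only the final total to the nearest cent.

$1,300.03

1 Jan – 1 Nov 2019: 305 days, exemption $60,000 → ($161,000 − $60,000) × 1.45% × 305/365 = $1,223.7603
2 Nov – 31 Dec 2019: 60 days, exemption $129,000 → ($161,000 − $129,000) × 1.45% × 60/365 = $76.2740
Total = $1,300.0342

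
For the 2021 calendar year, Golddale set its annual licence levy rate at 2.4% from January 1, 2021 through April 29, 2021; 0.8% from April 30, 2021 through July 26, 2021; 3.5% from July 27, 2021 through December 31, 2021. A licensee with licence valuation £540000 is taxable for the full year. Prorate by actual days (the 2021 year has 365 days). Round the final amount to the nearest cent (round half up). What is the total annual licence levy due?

£13448.22

January 1 – April 29, 2021: 119 days at 2.4% → £540000 × 2.4% × 119/365 = £4225.3151
April 30 – July 26, 2021: 88 days at 0.8% → £540000 × 0.8% × 88/365 = £1041.5342
July 27 – December 31, 2021: 158 days at 3.5% → £540000 × 3.5% × 158/365 = £8181.3699
Total = £13448.2192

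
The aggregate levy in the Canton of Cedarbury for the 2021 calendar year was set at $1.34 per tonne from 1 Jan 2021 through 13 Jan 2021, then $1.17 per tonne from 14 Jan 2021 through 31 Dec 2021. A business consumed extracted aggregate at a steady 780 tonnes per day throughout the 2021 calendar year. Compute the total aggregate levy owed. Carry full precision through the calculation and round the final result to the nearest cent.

$334,822.80

1 Jan – 13 Jan 2021: 13 days × 780 tonnes/day = 10,140 tonnes at $1.34/tonne → $13,587.60
14 Jan – 31 Dec 2021: 352 days × 780 tonnes/day = 274,560 tonnes at $1.17/tonne → $321,235.20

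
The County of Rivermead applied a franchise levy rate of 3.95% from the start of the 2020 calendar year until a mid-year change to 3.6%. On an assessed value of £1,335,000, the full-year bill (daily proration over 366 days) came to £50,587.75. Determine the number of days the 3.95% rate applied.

198 days

Let d = days at the first rate; then 366 − d days at the second rate.
£1,335,000 × [3.95%·d + 3.6%·(366−d)] / 366 = £50,587.75
Solving gives d = 198, so the new rate took effect on July 17, 2020.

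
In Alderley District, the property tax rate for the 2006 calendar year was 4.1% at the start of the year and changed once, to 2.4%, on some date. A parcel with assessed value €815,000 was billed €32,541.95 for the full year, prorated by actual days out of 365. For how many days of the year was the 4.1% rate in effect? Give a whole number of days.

342 days

Let d = days at the first rate; then 365 − d days at the second rate.
€815,000 × [4.1%·d + 2.4%·(365−d)] / 365 = €32,541.95
Solving gives d = 342, so the new rate took effect on 9 Dec 2006.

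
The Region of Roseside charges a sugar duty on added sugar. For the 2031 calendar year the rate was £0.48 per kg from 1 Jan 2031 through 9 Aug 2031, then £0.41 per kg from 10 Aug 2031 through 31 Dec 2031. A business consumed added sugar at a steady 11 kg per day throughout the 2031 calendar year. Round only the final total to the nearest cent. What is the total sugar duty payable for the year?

1 Jan – 9 Aug 2031: 221 days × 11 kg/day = 2,431 kg at £0.48/kg → £1,166.88
10 Aug – 31 Dec 2031: 144 days × 11 kg/day = 1,584 kg at £0.41/kg → £649.44

£1,816.32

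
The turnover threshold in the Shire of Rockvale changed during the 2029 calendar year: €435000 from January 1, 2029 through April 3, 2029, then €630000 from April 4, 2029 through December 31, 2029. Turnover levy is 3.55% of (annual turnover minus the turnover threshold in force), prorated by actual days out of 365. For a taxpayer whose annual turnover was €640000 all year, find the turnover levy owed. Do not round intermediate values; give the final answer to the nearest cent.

€2118.82

January 1 – April 3, 2029: 93 days, exemption €435000 → (€640000 − €435000) × 3.55% × 93/365 = €1854.2671
April 4 – December 31, 2029: 272 days, exemption €630000 → (€640000 − €630000) × 3.55% × 272/365 = €264.5479
Total = €2118.8151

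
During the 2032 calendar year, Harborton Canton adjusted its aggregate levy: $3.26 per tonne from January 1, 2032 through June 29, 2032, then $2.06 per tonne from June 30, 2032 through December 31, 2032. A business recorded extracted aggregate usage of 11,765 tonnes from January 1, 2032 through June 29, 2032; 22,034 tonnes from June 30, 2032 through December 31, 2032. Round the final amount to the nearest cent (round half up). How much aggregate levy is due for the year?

$83,743.94

January 1 – June 29, 2032: 11,765 tonnes at $3.26/tonne → $38,353.90
June 30 – December 31, 2032: 22,034 tonnes at $2.06/tonne → $45,390.04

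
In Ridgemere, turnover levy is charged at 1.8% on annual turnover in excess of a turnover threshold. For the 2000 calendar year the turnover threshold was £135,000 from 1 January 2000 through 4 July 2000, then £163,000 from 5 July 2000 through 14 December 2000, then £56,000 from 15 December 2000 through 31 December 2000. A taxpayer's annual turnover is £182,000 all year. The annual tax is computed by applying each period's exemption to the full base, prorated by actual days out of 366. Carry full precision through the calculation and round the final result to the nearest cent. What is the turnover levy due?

1 January – 4 July 2000: 186 days, exemption £135,000 → (£182,000 − £135,000) × 1.8% × 186/366 = £429.9344
5 July – 14 December 2000: 163 days, exemption £163,000 → (£182,000 − £163,000) × 1.8% × 163/366 = £152.3115
15 December – 31 December 2000: 17 days, exemption £56,000 → (£182,000 − £56,000) × 1.8% × 17/366 = £105.3443
Total = £687.5902

£687.59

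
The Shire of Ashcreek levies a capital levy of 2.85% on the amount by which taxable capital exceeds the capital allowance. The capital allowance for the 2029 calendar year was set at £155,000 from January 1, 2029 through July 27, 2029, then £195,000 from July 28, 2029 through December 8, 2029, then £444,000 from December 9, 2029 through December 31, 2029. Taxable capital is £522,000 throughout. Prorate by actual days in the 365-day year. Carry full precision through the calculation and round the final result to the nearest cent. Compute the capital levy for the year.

£9,521.97

January 1 – July 27, 2029: 208 days, exemption £155,000 → (£522,000 − £155,000) × 2.85% × 208/365 = £5,960.4822
July 28 – December 8, 2029: 134 days, exemption £195,000 → (£522,000 − £195,000) × 2.85% × 134/365 = £3,421.4055
December 9 – December 31, 2029: 23 days, exemption £444,000 → (£522,000 − £444,000) × 2.85% × 23/365 = £140.0795
Total = £9,521.9671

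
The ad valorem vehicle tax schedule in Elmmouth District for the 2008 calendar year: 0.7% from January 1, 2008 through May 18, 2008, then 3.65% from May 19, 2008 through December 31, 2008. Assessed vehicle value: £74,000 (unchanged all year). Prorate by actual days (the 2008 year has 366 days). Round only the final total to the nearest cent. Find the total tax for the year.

£1,871.94

January 1 – May 18, 2008: 139 days at 0.7% → £74,000 × 0.7% × 139/366 = £196.7268
May 19 – December 31, 2008: 227 days at 3.65% → £74,000 × 3.65% × 227/366 = £1,675.2104
Total = £1,871.9372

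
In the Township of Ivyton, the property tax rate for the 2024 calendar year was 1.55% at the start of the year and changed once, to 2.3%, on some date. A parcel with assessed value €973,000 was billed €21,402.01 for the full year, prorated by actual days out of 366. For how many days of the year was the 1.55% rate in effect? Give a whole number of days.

Let d = days at the first rate; then 366 − d days at the second rate.
€973,000 × [1.55%·d + 2.3%·(366−d)] / 366 = €21,402.01
Solving gives d = 49, so the new rate took effect on 19 Feb 2024.

49 days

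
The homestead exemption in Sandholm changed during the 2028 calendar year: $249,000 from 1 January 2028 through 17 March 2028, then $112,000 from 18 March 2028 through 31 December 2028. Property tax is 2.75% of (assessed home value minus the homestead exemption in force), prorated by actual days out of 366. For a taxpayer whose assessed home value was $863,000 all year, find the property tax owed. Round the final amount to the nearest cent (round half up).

1 January – 17 March 2028: 77 days, exemption $249,000 → ($863,000 − $249,000) × 2.75% × 77/366 = $3,552.3087
18 March – 31 December 2028: 289 days, exemption $112,000 → ($863,000 − $112,000) × 2.75% × 289/366 = $16,307.5751
Total = $19,859.8839

$19,859.88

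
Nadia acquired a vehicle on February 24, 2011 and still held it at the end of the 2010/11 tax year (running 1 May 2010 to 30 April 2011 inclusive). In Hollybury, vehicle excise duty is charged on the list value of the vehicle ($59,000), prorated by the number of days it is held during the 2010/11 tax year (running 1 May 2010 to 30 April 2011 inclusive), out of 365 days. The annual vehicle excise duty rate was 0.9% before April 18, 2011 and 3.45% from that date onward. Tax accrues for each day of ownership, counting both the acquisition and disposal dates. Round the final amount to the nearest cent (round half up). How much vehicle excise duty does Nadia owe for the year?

February 24 – April 17, 2011: 53 days at 0.9% → $59,000 × 0.9% × 53/365 = $77.1041
April 18 – April 30, 2011: 13 days at 3.45% → $59,000 × 3.45% × 13/365 = $72.4973
Total = $149.6014

$149.60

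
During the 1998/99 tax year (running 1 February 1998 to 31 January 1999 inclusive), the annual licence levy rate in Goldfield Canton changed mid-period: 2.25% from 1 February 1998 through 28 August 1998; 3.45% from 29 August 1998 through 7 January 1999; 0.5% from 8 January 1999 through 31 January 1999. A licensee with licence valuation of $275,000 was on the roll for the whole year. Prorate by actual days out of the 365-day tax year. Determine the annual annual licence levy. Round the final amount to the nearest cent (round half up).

$7,064.49

1 February – 28 August 1998: 209 days at 2.25% → $275,000 × 2.25% × 209/365 = $3,542.9795
29 August 1998 – 7 January 1999: 132 days at 3.45% → $275,000 × 3.45% × 132/365 = $3,431.0959
8 January – 31 January 1999: 24 days at 0.5% → $275,000 × 0.5% × 24/365 = $90.4110
Total = $7,064.4863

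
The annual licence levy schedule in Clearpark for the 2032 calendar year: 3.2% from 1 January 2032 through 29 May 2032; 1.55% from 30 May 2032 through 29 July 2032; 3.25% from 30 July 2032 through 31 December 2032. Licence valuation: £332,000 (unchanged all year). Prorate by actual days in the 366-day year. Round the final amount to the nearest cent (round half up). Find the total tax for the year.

1 January – 29 May 2032: 150 days at 3.2% → £332,000 × 3.2% × 150/366 = £4,354.0984
30 May – 29 July 2032: 61 days at 1.55% → £332,000 × 1.55% × 61/366 = £857.6667
30 July – 31 December 2032: 155 days at 3.25% → £332,000 × 3.25% × 155/366 = £4,569.5355
Total = £9,781.3005

£9,781.30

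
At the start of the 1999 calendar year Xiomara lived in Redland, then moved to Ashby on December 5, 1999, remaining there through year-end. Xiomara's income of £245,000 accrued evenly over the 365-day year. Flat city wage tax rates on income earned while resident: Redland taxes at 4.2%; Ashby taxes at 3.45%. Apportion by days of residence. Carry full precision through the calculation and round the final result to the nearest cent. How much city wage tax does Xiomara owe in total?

£10,154.08

Redland, January 1 – December 4, 1999: 338 days → £245,000 × 4.2% × 338/365 = £9,528.8219
Ashby, December 5 – December 31, 1999: 27 days → £245,000 × 3.45% × 27/365 = £625.2534
Total = £10,154.0753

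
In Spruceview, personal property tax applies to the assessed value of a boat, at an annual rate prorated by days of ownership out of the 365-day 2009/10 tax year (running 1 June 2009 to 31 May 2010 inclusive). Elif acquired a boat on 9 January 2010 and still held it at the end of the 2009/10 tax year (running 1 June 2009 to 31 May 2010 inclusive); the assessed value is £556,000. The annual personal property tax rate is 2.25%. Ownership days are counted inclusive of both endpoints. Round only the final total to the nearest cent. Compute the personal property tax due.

£4,901.18

Days held (9 January – 31 May 2010): 143 out of 365
Tax = £556,000 × 2.25% × 143/365 = £4,901.1781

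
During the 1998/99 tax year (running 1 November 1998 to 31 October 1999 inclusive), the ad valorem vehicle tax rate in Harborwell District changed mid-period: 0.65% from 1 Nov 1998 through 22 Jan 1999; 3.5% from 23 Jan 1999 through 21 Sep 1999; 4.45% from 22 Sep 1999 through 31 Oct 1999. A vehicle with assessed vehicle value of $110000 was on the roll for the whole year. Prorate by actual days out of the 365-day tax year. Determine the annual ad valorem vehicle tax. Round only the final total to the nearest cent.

1 Nov 1998 – 22 Jan 1999: 83 days at 0.65% → $110000 × 0.65% × 83/365 = $162.5890
23 Jan – 21 Sep 1999: 242 days at 3.5% → $110000 × 3.5% × 242/365 = $2552.6027
22 Sep – 31 Oct 1999: 40 days at 4.45% → $110000 × 4.45% × 40/365 = $536.4384
Total = $3251.6301

$3251.63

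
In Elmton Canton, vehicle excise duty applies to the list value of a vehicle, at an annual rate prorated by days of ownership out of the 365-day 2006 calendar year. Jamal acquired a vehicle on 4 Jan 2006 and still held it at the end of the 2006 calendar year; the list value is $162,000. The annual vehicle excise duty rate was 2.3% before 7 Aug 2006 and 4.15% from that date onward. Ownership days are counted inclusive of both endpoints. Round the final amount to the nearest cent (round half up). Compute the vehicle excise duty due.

4 Jan – 6 Aug 2006: 215 days at 2.3% → $162,000 × 2.3% × 215/365 = $2,194.7671
7 Aug – 31 Dec 2006: 147 days at 4.15% → $162,000 × 4.15% × 147/365 = $2,707.6192
Total = $4,902.3863

$4,902.39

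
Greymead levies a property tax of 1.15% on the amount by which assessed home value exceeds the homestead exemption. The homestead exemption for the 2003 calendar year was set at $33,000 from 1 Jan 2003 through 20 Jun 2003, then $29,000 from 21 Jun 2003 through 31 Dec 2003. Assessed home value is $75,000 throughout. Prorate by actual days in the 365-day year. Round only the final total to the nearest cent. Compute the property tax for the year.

$507.45

1 Jan – 20 Jun 2003: 171 days, exemption $33,000 → ($75,000 − $33,000) × 1.15% × 171/365 = $226.2822
21 Jun – 31 Dec 2003: 194 days, exemption $29,000 → ($75,000 − $29,000) × 1.15% × 194/365 = $281.1671
Total = $507.4493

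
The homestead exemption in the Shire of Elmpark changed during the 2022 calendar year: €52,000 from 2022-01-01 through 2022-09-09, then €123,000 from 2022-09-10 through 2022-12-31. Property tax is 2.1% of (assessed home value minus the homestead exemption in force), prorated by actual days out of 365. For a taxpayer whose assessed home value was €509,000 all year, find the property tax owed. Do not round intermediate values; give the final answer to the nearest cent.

2022-01-01 to 2022-09-09: 252 days, exemption €52,000 → (€509,000 − €52,000) × 2.1% × 252/365 = €6,625.8740
2022-09-10 to 2022-12-31: 113 days, exemption €123,000 → (€509,000 − €123,000) × 2.1% × 113/365 = €2,509.5288
Total = €9,135.4027

€9,135.40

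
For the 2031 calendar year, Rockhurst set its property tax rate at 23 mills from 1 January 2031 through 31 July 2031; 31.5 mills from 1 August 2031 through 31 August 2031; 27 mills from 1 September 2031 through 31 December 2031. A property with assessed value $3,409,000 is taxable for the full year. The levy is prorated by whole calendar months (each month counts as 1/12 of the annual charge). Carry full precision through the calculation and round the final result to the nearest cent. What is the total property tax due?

$85,367.04

1 January – 31 July 2031: 7 months at 23 mills → $3,409,000 × 2.3% × 7/12 = $45,737.4167
1 August – 31 August 2031: 1 month at 31.5 mills → $3,409,000 × 3.15% × 1/12 = $8,948.6250
1 September – 31 December 2031: 4 months at 27 mills → $3,409,000 × 2.7% × 4/12 = $30,681.0000
Total = $85,367.0417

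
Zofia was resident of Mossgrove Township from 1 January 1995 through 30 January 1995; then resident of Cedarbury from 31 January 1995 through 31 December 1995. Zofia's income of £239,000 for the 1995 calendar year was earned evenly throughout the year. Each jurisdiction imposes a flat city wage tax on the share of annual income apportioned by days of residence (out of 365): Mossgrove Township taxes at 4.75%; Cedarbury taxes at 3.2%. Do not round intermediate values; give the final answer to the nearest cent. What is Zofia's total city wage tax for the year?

Mossgrove Township, 1 January – 30 January 1995: 30 days → £239,000 × 4.75% × 30/365 = £933.0822
Cedarbury, 31 January – 31 December 1995: 335 days → £239,000 × 3.2% × 335/365 = £7,019.3973
Total = £7,952.4795

£7,952.48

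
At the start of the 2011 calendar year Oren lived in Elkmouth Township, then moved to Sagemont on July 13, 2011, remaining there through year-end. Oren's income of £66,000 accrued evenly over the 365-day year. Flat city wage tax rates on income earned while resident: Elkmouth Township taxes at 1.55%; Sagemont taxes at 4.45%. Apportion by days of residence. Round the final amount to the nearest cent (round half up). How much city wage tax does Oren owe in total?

Elkmouth Township, January 1 – July 12, 2011: 193 days → £66,000 × 1.55% × 193/365 = £540.9288
Sagemont, July 13 – December 31, 2011: 172 days → £66,000 × 4.45% × 172/365 = £1,384.0110
Total = £1,924.9397

£1,924.94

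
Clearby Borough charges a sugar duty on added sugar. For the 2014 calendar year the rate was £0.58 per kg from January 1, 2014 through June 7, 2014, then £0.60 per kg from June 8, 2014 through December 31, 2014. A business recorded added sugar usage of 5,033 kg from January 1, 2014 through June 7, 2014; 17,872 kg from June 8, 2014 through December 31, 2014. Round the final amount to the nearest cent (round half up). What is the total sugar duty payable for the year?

£13,642.34

January 1 – June 7, 2014: 5,033 kg at £0.58/kg → £2,919.14
June 8 – December 31, 2014: 17,872 kg at £0.60/kg → £10,723.20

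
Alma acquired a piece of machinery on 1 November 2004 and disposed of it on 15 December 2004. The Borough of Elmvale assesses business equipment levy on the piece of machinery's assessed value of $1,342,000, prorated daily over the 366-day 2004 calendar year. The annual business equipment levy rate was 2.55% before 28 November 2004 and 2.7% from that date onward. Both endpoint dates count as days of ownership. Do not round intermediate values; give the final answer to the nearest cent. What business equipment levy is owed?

$4,306.50

1 November – 27 November 2004: 27 days at 2.55% → $1,342,000 × 2.55% × 27/366 = $2,524.5000
28 November – 15 December 2004: 18 days at 2.7% → $1,342,000 × 2.7% × 18/366 = $1,782.0000
Total = $4,306.5000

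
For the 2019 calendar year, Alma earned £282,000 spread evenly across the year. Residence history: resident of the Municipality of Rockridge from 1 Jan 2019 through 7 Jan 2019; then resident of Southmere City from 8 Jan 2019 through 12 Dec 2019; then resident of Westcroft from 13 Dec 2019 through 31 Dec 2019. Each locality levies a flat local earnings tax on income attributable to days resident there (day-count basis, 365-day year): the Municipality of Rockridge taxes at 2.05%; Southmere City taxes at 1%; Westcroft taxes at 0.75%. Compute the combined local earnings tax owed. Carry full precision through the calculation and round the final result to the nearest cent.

£2,840.09

The Municipality of Rockridge, 1 Jan – 7 Jan 2019: 7 days → £282,000 × 2.05% × 7/365 = £110.8685
Southmere City, 8 Jan – 12 Dec 2019: 339 days → £282,000 × 1% × 339/365 = £2,619.1233
Westcroft, 13 Dec – 31 Dec 2019: 19 days → £282,000 × 0.75% × 19/365 = £110.0959
Total = £2,840.0877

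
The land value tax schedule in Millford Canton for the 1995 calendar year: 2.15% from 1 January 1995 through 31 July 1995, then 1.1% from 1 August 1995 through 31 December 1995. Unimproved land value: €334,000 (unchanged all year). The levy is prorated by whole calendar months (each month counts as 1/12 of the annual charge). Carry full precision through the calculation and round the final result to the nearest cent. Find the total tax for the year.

€5,719.75

1 January – 31 July 1995: 7 months at 2.15% → €334,000 × 2.15% × 7/12 = €4,188.9167
1 August – 31 December 1995: 5 months at 1.1% → €334,000 × 1.1% × 5/12 = €1,530.8333
Total = €5,719.7500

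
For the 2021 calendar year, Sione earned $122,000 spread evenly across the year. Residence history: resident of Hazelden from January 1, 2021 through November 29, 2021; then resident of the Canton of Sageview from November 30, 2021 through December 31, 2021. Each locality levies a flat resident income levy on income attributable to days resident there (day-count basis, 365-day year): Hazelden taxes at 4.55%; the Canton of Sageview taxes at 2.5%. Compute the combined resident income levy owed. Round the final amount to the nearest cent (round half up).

$5,331.73

Hazelden, January 1 – November 29, 2021: 333 days → $122,000 × 4.55% × 333/365 = $5,064.3370
The Canton of Sageview, November 30 – December 31, 2021: 32 days → $122,000 × 2.5% × 32/365 = $267.3973
Total = $5,331.7342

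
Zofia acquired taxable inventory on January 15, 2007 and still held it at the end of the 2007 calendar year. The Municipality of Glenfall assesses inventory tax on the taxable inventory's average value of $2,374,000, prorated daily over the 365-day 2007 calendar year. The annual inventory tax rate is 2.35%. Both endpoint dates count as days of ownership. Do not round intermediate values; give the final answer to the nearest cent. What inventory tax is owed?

Days held (January 15 – December 31, 2007): 351 out of 365
Tax = $2,374,000 × 2.35% × 351/365 = $53,649.1479

$53,649.15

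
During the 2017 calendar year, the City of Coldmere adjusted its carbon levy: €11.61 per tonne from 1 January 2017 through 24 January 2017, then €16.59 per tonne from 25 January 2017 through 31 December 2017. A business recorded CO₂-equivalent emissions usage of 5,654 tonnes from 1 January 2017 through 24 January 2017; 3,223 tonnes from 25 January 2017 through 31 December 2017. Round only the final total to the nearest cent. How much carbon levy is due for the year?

€119112.51

1 January – 24 January 2017: 5,654 tonnes at €11.61/tonne → €65642.94
25 January – 31 December 2017: 3,223 tonnes at €16.59/tonne → €53469.57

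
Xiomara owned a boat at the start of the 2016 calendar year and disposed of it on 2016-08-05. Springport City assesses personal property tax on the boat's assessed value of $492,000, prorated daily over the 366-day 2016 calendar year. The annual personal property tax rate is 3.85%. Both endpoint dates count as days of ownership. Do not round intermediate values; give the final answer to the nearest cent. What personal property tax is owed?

Days held (2016-01-01 to 2016-08-05): 218 out of 366
Tax = $492,000 × 3.85% × 218/366 = $11,282.3934

$11,282.39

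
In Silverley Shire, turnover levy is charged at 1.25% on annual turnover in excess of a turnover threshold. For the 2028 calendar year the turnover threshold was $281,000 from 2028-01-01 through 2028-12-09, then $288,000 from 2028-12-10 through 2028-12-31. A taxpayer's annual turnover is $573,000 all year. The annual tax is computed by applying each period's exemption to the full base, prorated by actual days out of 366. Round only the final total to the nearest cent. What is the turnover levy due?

2028-01-01 to 2028-12-09: 344 days, exemption $281,000 → ($573,000 − $281,000) × 1.25% × 344/366 = $3,430.6011
2028-12-10 to 2028-12-31: 22 days, exemption $288,000 → ($573,000 − $288,000) × 1.25% × 22/366 = $214.1393
Total = $3,644.7404

$3,644.74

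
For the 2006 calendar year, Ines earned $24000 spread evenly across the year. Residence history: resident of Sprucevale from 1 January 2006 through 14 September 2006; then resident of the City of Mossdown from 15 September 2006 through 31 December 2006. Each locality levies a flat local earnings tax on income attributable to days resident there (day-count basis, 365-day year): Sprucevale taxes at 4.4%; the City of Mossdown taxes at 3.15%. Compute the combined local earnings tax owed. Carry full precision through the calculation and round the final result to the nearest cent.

Sprucevale, 1 January – 14 September 2006: 257 days → $24000 × 4.4% × 257/365 = $743.5397
The City of Mossdown, 15 September – 31 December 2006: 108 days → $24000 × 3.15% × 108/365 = $223.6932
Total = $967.2329

$967.23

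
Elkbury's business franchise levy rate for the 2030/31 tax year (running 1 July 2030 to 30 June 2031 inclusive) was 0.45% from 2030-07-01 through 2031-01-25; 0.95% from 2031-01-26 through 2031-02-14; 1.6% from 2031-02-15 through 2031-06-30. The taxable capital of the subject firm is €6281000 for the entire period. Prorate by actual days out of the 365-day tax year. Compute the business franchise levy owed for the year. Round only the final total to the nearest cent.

€56898.98

2030-07-01 to 2031-01-25: 209 days at 0.45% → €6281000 × 0.45% × 209/365 = €16184.3301
2031-01-26 to 2031-02-14: 20 days at 0.95% → €6281000 × 0.95% × 20/365 = €3269.5616
2031-02-15 to 2031-06-30: 136 days at 1.6% → €6281000 × 1.6% × 136/365 = €37445.0849
Total = €56898.9767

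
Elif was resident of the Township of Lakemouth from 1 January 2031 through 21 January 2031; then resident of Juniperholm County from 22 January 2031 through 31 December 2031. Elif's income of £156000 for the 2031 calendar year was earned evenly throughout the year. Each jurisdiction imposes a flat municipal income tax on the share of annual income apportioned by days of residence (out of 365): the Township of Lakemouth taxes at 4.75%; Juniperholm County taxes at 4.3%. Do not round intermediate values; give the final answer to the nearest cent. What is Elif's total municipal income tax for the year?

£6748.39

The Township of Lakemouth, 1 January – 21 January 2031: 21 days → £156000 × 4.75% × 21/365 = £426.3288
Juniperholm County, 22 January – 31 December 2031: 344 days → £156000 × 4.3% × 344/365 = £6322.0603
Total = £6748.3890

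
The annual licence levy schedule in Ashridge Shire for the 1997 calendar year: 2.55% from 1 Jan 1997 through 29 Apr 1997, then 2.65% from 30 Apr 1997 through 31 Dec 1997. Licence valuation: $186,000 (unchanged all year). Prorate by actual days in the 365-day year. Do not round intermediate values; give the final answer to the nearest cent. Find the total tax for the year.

$4,868.36

1 Jan – 29 Apr 1997: 119 days at 2.55% → $186,000 × 2.55% × 119/365 = $1,546.3479
30 Apr – 31 Dec 1997: 246 days at 2.65% → $186,000 × 2.65% × 246/365 = $3,322.0110
Total = $4,868.3589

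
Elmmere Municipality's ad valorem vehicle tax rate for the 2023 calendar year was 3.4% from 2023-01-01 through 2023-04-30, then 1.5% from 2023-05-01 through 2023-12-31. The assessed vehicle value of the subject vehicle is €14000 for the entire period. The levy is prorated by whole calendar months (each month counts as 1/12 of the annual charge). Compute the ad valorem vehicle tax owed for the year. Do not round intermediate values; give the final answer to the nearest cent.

2023-01-01 to 2023-04-30: 4 months at 3.4% → €14000 × 3.4% × 4/12 = €158.6667
2023-05-01 to 2023-12-31: 8 months at 1.5% → €14000 × 1.5% × 8/12 = €140.0000
Total = €298.6667

€298.67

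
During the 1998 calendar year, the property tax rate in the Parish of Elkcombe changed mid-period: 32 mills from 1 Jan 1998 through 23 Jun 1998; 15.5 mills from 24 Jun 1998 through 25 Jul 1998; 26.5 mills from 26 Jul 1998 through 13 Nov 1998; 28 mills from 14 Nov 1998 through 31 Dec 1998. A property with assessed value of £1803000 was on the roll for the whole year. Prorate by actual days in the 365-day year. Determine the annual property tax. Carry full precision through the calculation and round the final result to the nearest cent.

£51123.69

1 Jan – 23 Jun 1998: 174 days at 32 mills → £1803000 × 3.2% × 174/365 = £27504.3945
24 Jun – 25 Jul 1998: 32 days at 15.5 mills → £1803000 × 1.55% × 32/365 = £2450.1041
26 Jul – 13 Nov 1998: 111 days at 26.5 mills → £1803000 × 2.65% × 111/365 = £14530.2041
14 Nov – 31 Dec 1998: 48 days at 28 mills → £1803000 × 2.8% × 48/365 = £6638.9918
Total = £51123.6945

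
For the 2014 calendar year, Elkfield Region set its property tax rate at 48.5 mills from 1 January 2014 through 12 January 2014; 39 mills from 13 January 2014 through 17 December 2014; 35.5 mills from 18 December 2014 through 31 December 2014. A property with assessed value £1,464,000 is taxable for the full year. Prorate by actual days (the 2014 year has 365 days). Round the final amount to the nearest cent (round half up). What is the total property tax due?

£57,356.71

1 January – 12 January 2014: 12 days at 48.5 mills → £1,464,000 × 4.85% × 12/365 = £2,334.3781
13 January – 17 December 2014: 339 days at 39 mills → £1,464,000 × 3.9% × 339/365 = £53,028.8877
18 December – 31 December 2014: 14 days at 35.5 mills → £1,464,000 × 3.55% × 14/365 = £1,993.4466
Total = £57,356.7123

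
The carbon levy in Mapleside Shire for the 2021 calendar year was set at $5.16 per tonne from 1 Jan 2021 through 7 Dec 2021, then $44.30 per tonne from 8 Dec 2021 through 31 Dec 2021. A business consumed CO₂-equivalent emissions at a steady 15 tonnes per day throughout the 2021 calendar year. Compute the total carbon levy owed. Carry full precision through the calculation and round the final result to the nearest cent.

1 Jan – 7 Dec 2021: 341 days × 15 tonnes/day = 5,115 tonnes at $5.16/tonne → $26393.40
8 Dec – 31 Dec 2021: 24 days × 15 tonnes/day = 360 tonnes at $44.30/tonne → $15948.00

$42341.40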